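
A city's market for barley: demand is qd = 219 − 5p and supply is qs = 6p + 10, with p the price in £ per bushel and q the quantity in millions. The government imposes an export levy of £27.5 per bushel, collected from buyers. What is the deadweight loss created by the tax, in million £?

Without the tax, 219 − 5p = 6p + 10 gives 11p = 209, so p* = £19 and q* = 124.
With the tax collected from buyers, demand (in seller-price terms) shifts: qd = 219 − 5(p + 27.5).
Solving gives q = 49 with buyers paying £34 and suppliers receiving £6.5 (the £27.5 wedge).
Quantity falls by |ΔQ| = |124 − 49| = 75.
DWL = ½ · t · |ΔQ| = ½ · 27.5 · 75 = £1031.25.

Deadweight loss = £1031.25 million.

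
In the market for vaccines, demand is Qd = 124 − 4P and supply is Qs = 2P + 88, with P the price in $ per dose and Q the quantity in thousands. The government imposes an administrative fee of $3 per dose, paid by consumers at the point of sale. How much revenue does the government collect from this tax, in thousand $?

Before the tax: set 124 − 4P = 2P + 88 → P* = $6, Q* = 100.
With the tax collected from consumers, demand (in seller-price terms) shifts: Qd = 124 − 4(P + 3).
Solving gives Q = 96 with consumers paying $7 and suppliers receiving $4 (the $3 wedge).
Revenue = t · Q = 3 · 96 = $288.

Tax revenue = $288 thousand.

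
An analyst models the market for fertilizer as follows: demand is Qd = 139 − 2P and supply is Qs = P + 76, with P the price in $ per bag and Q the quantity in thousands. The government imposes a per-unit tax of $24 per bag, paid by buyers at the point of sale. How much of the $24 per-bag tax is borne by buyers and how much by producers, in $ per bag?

Before the tax: set 139 − 2P = P + 76 → P* = $21, Q* = 97.
With the tax collected from buyers, demand (in seller-price terms) shifts: Qd = 139 − 2(P + 24).
Solving gives Q = 81 with buyers paying $29 and producers receiving $5 (the $24 wedge).
Burden on buyers: $8; on producers: $16. (They sum to $24.)

Buyers bear $8 per bag; producers bear $16 per bag.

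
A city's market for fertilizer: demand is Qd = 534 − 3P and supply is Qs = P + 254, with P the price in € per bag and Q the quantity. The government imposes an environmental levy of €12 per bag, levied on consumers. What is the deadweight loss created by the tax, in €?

Deadweight loss = €54.

Without the tax, 534 − 3P = P + 254 gives 4P = 280, so P* = €70 and Q* = 324.
With the tax collected from consumers, demand (in seller-price terms) shifts: Qd = 534 − 3(P + 12).
Solving gives Q = 315 with consumers paying €73 and sellers receiving €61 (the €12 wedge).
Quantity falls by |ΔQ| = |324 − 315| = 9.
DWL = ½ · t · |ΔQ| = ½ · 12 · 9 = €54.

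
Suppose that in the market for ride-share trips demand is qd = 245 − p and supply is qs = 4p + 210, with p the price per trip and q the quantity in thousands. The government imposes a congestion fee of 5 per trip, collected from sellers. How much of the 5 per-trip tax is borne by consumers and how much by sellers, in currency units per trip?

Before the tax: set 245 − p = 4p + 210 → p* = 7, q* = 238.
With the tax collected from sellers, supply shifts: qs = 4(p − 5) + 210.
Solving gives q = 234 with consumers paying 11 and sellers receiving 6 (the 5 wedge).
Burden on consumers: 4; on sellers: 1. (They sum to 5.)

Consumers bear 4 per trip; sellers bear 1 per trip.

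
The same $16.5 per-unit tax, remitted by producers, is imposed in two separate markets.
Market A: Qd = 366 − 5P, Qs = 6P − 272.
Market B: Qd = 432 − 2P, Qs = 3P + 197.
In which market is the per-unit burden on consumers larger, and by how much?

Market A: pre-tax P* = $58, Q* = 76; post-tax Q = 31; per-unit burden on consumers = $9.
Market B: pre-tax P* = $47, Q* = 338; post-tax Q = 318.2; per-unit burden on consumers = $9.9.
Difference: $9 vs $9.9 → market B is larger by $0.9.

Market B, by $0.9.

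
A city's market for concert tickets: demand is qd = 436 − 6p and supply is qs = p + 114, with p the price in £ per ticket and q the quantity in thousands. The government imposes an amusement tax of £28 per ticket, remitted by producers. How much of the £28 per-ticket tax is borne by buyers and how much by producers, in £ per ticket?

Buyers bear £4 per ticket; producers bear £24 per ticket.

Without the tax, 436 − 6p = p + 114 gives 7p = 322, so p* = £46 and q* = 160.
With the tax collected from producers, supply shifts: qs = (p − 28) + 114.
New equilibrium: buyers pay £50, producers receive £22, q = 136. (Wedge: pb − ps = 28.)
Burden on buyers: £4; on producers: £24. (They sum to £28.)
The less price-elastic side of the market bears the larger share of a per-unit tax.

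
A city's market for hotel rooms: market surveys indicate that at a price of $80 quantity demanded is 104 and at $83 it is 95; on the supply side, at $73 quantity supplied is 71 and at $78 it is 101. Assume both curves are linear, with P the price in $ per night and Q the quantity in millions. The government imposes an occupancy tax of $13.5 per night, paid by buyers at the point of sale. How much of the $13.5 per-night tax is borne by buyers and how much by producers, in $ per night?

Buyers bear $9 per night; producers bear $4.5 per night.

Demand slope: (95 − 104)/(83 − 80) = -3, so Qd = 344 − 3P.
Supply slope: (101 − 71)/(78 − 73) = 6, so Qs = 6P − 367.
Without the tax, 344 − 3P = 6P − 367 gives 9P = 711, so P* = $79 and Q* = 107.
With the tax collected from buyers, demand (in seller-price terms) shifts: Qd = 344 − 3(P + 13.5).
New equilibrium: buyers pay $88, producers receive $74.5, Q = 80. (Wedge: Pb − Ps = 13.5.)
Burden on buyers: $9; on producers: $4.5. (They sum to $13.5.)
The less price-elastic side of the market bears the larger share of a per-unit tax.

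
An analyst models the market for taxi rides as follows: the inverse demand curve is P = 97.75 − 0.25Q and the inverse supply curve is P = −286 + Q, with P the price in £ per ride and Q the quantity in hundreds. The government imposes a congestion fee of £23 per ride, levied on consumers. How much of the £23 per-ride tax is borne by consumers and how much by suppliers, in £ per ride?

Consumers bear £4.6 per ride; suppliers bear £18.4 per ride.

Rewrite in direct form: Qd = 391 − 4P and Qs = P + 286.
Before the tax: set 391 − 4P = P + 286 → P* = £21, Q* = 307.
With the tax collected from consumers, demand (in seller-price terms) shifts: Qd = 391 − 4(P + 23).
Solving gives Q = 288.6 with consumers paying £25.6 and suppliers receiving £2.6 (the £23 wedge).
Burden on consumers: £4.6; on suppliers: £18.4. (They sum to £23.)
The less price-elastic side of the market bears the larger share of a per-unit tax.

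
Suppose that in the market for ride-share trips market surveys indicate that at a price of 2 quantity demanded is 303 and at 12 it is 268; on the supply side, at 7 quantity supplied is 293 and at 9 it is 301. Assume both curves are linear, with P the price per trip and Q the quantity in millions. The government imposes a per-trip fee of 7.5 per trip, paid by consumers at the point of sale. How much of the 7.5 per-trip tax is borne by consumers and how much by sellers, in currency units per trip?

Consumers bear 4 per trip; sellers bear 3.5 per trip.

Demand slope: (268 − 303)/(12 − 2) = -3.5, so Qd = 310 − 3.5P.
Supply slope: (301 − 293)/(9 − 7) = 4, so Qs = 4P + 265.
Before the tax: set 310 − 3.5P = 4P + 265 → P* = 6, Q* = 289.
With the tax collected from consumers, demand (in seller-price terms) shifts: Qd = 310 − 3.5(P + 7.5).
Solving gives Q = 275 with consumers paying 10 and sellers receiving 2.5 (the 7.5 wedge).
Burden on consumers: 4; on sellers: 3.5. (They sum to 7.5.)
The less price-elastic side of the market bears the larger share of a per-unit tax.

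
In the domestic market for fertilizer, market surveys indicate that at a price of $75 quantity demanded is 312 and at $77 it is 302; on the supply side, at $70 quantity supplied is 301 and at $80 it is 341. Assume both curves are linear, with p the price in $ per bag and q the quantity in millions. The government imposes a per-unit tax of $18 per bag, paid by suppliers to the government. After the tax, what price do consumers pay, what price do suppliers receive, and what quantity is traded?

Consumers pay $82; suppliers receive $64; quantity = 277.

Demand slope: (302 − 312)/(77 − 75) = -5, so qd = 687 − 5p.
Supply slope: (341 − 301)/(80 − 70) = 4, so qs = 4p + 21.
Without the tax, 687 − 5p = 4p + 21 gives 9p = 666, so p* = $74 and q* = 317.
With the tax collected from suppliers, supply shifts: qs = 4(p − 18) + 21.
Solving gives q = 277 with consumers paying $82 and suppliers receiving $64 (the $18 wedge).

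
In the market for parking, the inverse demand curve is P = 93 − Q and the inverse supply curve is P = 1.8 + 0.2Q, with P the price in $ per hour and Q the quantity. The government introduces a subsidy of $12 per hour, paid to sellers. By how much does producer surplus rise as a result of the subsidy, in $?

Inverting to Q(P) form: Qd = 93 − P; Qs = 5P − 9.
Without the subsidy, 93 − P = 5P − 9 gives 6P = 102, so P* = $17 and Q* = 76.
With a per-unit subsidy paid to sellers, each receives P + 12 per unit sold, so supply becomes Qs = 5(P + 12) − 9.
Solving gives Q = 86 with buyers paying $7 and sellers receiving $19 (the $12 wedge).
ΔPS is the trapezoid between Q = 86 and Q = 76 of height $2: ½ · (76 + 86) · 2 = $162.

Producer surplus rises by $162.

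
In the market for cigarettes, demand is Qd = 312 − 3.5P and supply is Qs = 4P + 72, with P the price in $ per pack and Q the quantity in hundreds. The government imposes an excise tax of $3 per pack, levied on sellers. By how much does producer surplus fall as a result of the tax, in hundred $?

Before the tax: set 312 − 3.5P = 4P + 72 → P* = $32, Q* = 200.
With the tax collected from sellers, supply shifts: Qs = 4(P − 3) + 72.
Solving gives Q = 194.4 with consumers paying $33.6 and sellers receiving $30.6 (the $3 wedge).
ΔPS is the trapezoid between Q = 194.4 and Q = 200 of height $1.4: ½ · (200 + 194.4) · 1.4 = $276.08.

Producer surplus falls by $276.08 hundred.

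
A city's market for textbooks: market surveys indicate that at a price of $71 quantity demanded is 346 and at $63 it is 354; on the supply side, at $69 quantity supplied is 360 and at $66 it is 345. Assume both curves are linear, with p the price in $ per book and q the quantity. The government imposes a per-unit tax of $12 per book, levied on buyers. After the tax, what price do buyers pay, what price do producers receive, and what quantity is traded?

Demand slope: (354 − 346)/(63 − 71) = -1, so qd = 417 − p.
Supply slope: (345 − 360)/(66 − 69) = 5, so qs = 5p + 15.
Before the tax: set 417 − p = 5p + 15 → p* = $67, q* = 350.
With the tax collected from buyers, demand (in seller-price terms) shifts: qd = 417 − (p + 12).
Solving gives q = 340 with buyers paying $77 and producers receiving $65 (the $12 wedge).

Buyers pay $77; producers receive $65; quantity = 340.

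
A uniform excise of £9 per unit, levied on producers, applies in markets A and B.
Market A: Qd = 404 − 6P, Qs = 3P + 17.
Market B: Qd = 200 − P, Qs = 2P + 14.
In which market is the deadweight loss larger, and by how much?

Market A: pre-tax P* = £43, Q* = 146; post-tax Q = 128; deadweight loss = £81.
Market B: pre-tax P* = £62, Q* = 138; post-tax Q = 132; deadweight loss = £27.
Difference: £81 vs £27 → market A is larger by £54.

Market A, by £54.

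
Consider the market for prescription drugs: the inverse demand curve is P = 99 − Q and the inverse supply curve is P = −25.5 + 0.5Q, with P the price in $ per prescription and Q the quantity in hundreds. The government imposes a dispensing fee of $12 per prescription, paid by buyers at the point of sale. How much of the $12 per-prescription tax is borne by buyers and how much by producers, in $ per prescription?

Rewrite in direct form: Qd = 99 − P and Qs = 2P + 51.
Without the tax, 99 − P = 2P + 51 gives 3P = 48, so P* = $16 and Q* = 83.
With the tax collected from buyers, demand (in seller-price terms) shifts: Qd = 99 − (P + 12).
New equilibrium: buyers pay $24, producers receive $12, Q = 75. (Wedge: Pb − Ps = 12.)
Burden on buyers: $8; on producers: $4. (They sum to $12.)
The less price-elastic side of the market bears the larger share of a per-unit tax.

Buyers bear $8 per prescription; producers bear $4 per prescription.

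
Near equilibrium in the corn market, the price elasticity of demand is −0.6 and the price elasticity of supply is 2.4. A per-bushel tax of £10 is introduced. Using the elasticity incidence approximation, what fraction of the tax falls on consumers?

Incidence ratio: consumers' share ≈ εs / (εs + |εd|) = 2.4 / (2.4 + 0.6) = 0.8.
Supply is the more elastic side, so consumers bear the larger share.

Consumers' share ≈ 0.8.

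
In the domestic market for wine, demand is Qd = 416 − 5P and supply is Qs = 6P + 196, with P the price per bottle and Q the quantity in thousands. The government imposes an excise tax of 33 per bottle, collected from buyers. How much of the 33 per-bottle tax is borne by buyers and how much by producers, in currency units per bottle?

Buyers bear 18 per bottle; producers bear 15 per bottle.

Before the tax: set 416 − 5P = 6P + 196 → P* = 20, Q* = 316.
With the tax collected from buyers, demand (in seller-price terms) shifts: Qd = 416 − 5(P + 33).
Solving gives Q = 226 with buyers paying 38 and producers receiving 5 (the 33 wedge).
Burden on buyers: 18; on producers: 15. (They sum to 33.)
The less price-elastic side of the market bears the larger share of a per-unit tax.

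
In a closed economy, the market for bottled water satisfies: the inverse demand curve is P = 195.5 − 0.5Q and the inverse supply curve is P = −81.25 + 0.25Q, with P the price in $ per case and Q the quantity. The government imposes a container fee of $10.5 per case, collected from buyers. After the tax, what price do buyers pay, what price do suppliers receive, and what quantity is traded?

Rewrite in direct form: Qd = 391 − 2P and Qs = 4P + 325.
Without the tax, 391 − 2P = 4P + 325 gives 6P = 66, so P* = $11 and Q* = 369.
With the tax collected from buyers, demand (in seller-price terms) shifts: Qd = 391 − 2(P + 10.5).
Solving gives Q = 355 with buyers paying $18 and suppliers receiving $7.5 (the $10.5 wedge).

Buyers pay $18; suppliers receive $7.5; quantity = 355.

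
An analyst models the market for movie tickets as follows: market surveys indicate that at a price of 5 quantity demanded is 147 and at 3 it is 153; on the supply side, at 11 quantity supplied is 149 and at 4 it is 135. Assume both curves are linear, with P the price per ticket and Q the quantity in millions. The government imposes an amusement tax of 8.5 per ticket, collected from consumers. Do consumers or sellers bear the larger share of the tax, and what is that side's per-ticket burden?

Demand slope: (153 − 147)/(3 − 5) = -3, so Qd = 162 − 3P.
Supply slope: (135 − 149)/(4 − 11) = 2, so Qs = 2P + 127.
Before the tax: set 162 − 3P = 2P + 127 → P* = 7, Q* = 141.
With the tax collected from consumers, demand (in seller-price terms) shifts: Qd = 162 − 3(P + 8.5).
Solving gives Q = 130.8 with consumers paying 10.4 and sellers receiving 1.9 (the 8.5 wedge).
Per-ticket burden: consumers 3.4, sellers 5.1.
Sellers take the larger share because supply is less price-elastic here (demand slope 3 vs supply slope 2).
The less price-elastic side of the market bears the larger share of a per-unit tax.

Sellers bear the larger share: 5.1 per ticket.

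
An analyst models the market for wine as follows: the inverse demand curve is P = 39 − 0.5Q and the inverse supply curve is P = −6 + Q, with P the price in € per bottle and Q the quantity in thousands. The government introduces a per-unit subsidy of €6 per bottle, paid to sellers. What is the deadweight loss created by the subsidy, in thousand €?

Deadweight loss = €12 thousand.

Inverting to Q(P) form: Qd = 78 − 2P; Qs = P + 6.
Before the subsidy: set 78 − 2P = P + 6 → P* = €24, Q* = 30.
With a per-unit subsidy paid to sellers, each receives P + 6 per unit sold, so supply becomes Qs = (P + 6) + 6.
Solving gives Q = 34 with consumers paying €22 and sellers receiving €28 (the €6 wedge).
Quantity rises by |ΔQ| = |30 − 34| = 4.
DWL = ½ · t · |ΔQ| = ½ · 6 · 4 = €12.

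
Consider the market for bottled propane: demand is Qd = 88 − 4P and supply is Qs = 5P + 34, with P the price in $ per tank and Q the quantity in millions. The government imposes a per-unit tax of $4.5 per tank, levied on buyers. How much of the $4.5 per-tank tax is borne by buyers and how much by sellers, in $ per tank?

Without the tax, 88 − 4P = 5P + 34 gives 9P = 54, so P* = $6 and Q* = 64.
With the tax collected from buyers, demand (in seller-price terms) shifts: Qd = 88 − 4(P + 4.5).
New equilibrium: buyers pay $8.5, sellers receive $4, Q = 54. (Wedge: Pb − Ps = 4.5.)
Burden on buyers: $2.5; on sellers: $2. (They sum to $4.5.)
The less price-elastic side of the market bears the larger share of a per-unit tax.

Buyers bear $2.5 per tank; sellers bear $2 per tank.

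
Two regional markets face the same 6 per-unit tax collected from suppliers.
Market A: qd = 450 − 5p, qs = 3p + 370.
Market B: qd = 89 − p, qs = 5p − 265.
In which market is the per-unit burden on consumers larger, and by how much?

Market B, by 2.75.

Market A: pre-tax p* = 10, q* = 400; post-tax q = 388.75; per-unit burden on consumers = 2.25.
Market B: pre-tax p* = 59, q* = 30; post-tax q = 25; per-unit burden on consumers = 5.
Difference: 2.25 vs 5 → market B is larger by 2.75.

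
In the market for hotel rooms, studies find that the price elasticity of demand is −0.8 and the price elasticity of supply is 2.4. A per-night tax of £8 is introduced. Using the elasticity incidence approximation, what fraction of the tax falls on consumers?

Incidence ratio: consumers' share ≈ εs / (εs + |εd|) = 2.4 / (2.4 + 0.8) = 0.75.
Supply is the more elastic side, so consumers bear the larger share.

Consumers' share ≈ 0.75.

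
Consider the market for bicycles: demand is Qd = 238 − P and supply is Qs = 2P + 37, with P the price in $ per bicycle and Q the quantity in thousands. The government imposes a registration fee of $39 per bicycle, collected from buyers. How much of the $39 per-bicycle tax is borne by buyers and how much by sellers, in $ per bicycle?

Buyers bear $26 per bicycle; sellers bear $13 per bicycle.

Before the tax: set 238 − P = 2P + 37 → P* = $67, Q* = 171.
With the tax collected from buyers, demand (in seller-price terms) shifts: Qd = 238 − (P + 39).
New equilibrium: buyers pay $93, sellers receive $54, Q = 145. (Wedge: Pb − Ps = 39.)
Burden on buyers: $26; on sellers: $13. (They sum to $39.)
The less price-elastic side of the market bears the larger share of a per-unit tax.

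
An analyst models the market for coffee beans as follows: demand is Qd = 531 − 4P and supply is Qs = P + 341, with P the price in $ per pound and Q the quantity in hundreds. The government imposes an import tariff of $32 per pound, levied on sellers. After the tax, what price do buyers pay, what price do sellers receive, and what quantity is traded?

Buyers pay $44.4; sellers receive $12.4; quantity = 353.4.

Before the tax: set 531 − 4P = P + 341 → P* = $38, Q* = 379.
With the tax collected from sellers, supply shifts: Qs = (P − 32) + 341.
Solving gives Q = 353.4 with buyers paying $44.4 and sellers receiving $12.4 (the $32 wedge).
The less price-elastic side of the market bears the larger share of a per-unit tax.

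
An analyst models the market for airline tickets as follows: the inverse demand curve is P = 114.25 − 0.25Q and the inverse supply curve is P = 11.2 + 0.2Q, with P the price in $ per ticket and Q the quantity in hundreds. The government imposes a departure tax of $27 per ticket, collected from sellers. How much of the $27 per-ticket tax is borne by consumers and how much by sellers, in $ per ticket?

Inverting to Q(P) form: Qd = 457 − 4P; Qs = 5P − 56.
Without the tax, 457 − 4P = 5P − 56 gives 9P = 513, so P* = $57 and Q* = 229.
With the tax collected from sellers, supply shifts: Qs = 5(P − 27) − 56.
New equilibrium: consumers pay $72, sellers receive $45, Q = 169. (Wedge: Pb − Ps = 27.)
Burden on consumers: $15; on sellers: $12. (They sum to $27.)
The less price-elastic side of the market bears the larger share of a per-unit tax.

Consumers bear $15 per ticket; sellers bear $12 per ticket.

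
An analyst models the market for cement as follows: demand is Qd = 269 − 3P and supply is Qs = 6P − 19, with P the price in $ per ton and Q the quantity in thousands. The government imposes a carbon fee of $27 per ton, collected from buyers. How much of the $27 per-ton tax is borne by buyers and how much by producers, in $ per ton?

Buyers bear $18 per ton; producers bear $9 per ton.

Without the tax, 269 − 3P = 6P − 19 gives 9P = 288, so P* = $32 and Q* = 173.
With the tax collected from buyers, demand (in seller-price terms) shifts: Qd = 269 − 3(P + 27).
Solving gives Q = 119 with buyers paying $50 and producers receiving $23 (the $27 wedge).
Burden on buyers: $18; on producers: $9. (They sum to $27.)
The less price-elastic side of the market bears the larger share of a per-unit tax.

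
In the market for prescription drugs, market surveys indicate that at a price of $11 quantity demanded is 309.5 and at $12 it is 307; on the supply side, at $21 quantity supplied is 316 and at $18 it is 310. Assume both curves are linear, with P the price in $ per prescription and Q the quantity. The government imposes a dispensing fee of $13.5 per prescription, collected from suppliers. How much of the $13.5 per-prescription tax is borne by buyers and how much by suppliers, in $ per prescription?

Buyers bear $6 per prescription; suppliers bear $7.5 per prescription.

Demand slope: (307 − 309.5)/(12 − 11) = -2.5, so Qd = 337 − 2.5P.
Supply slope: (310 − 316)/(18 − 21) = 2, so Qs = 2P + 274.
Before the tax: set 337 − 2.5P = 2P + 274 → P* = $14, Q* = 302.
With the tax collected from suppliers, supply shifts: Qs = 2(P − 13.5) + 274.
Solving gives Q = 287 with buyers paying $20 and suppliers receiving $6.5 (the $13.5 wedge).
Burden on buyers: $6; on suppliers: $7.5. (They sum to $13.5.)
The less price-elastic side of the market bears the larger share of a per-unit tax.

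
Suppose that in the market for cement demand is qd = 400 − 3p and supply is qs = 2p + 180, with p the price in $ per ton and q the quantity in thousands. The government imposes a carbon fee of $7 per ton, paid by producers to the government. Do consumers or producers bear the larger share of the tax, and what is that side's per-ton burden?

Before the tax: set 400 − 3p = 2p + 180 → p* = $44, q* = 268.
With the tax collected from producers, supply shifts: qs = 2(p − 7) + 180.
New equilibrium: consumers pay $46.8, producers receive $39.8, q = 259.6. (Wedge: pb − ps = 7.)
Per-ton burden: consumers $2.8, producers $4.2.
Producers take the larger share because supply is less price-elastic here (demand slope 3 vs supply slope 2).
The less price-elastic side of the market bears the larger share of a per-unit tax.

Producers bear the larger share: $4.2 per ton.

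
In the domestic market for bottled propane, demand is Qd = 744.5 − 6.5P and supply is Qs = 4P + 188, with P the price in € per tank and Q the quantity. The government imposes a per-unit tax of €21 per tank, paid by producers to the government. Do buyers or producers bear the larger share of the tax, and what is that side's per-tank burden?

Producers bear the larger share: €13 per tank.

Without the tax, 744.5 − 6.5P = 4P + 188 gives 10.5P = 556.5, so P* = €53 and Q* = 400.
With the tax collected from producers, supply shifts: Qs = 4(P − 21) + 188.
Solving gives Q = 348 with buyers paying €61 and producers receiving €40 (the €21 wedge).
Per-tank burden: buyers €8, producers €13.
Producers take the larger share because supply is less price-elastic here (demand slope 6.5 vs supply slope 4).
The less price-elastic side of the market bears the larger share of a per-unit tax.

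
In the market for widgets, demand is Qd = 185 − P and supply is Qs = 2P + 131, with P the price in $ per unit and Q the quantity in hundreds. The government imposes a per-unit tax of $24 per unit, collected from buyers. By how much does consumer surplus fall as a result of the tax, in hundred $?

Before the tax: set 185 − P = 2P + 131 → P* = $18, Q* = 167.
With the tax collected from buyers, demand (in seller-price terms) shifts: Qd = 185 − (P + 24).
New equilibrium: buyers pay $34, producers receive $10, Q = 151. (Wedge: Pb − Ps = 24.)
ΔCS is the trapezoid between Q = 151 and Q = 167 of height $16: ½ · (167 + 151) · 16 = $2544.

Consumer surplus falls by $2544 hundred.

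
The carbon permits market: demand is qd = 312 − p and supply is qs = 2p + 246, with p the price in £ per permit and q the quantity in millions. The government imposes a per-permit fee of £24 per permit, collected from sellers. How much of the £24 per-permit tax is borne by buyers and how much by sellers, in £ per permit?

Buyers bear £16 per permit; sellers bear £8 per permit.

Without the tax, 312 − p = 2p + 246 gives 3p = 66, so p* = £22 and q* = 290.
With the tax collected from sellers, supply shifts: qs = 2(p − 24) + 246.
New equilibrium: buyers pay £38, sellers receive £14, q = 274. (Wedge: pb − ps = 24.)
Burden on buyers: £16; on sellers: £8. (They sum to £24.)
The less price-elastic side of the market bears the larger share of a per-unit tax.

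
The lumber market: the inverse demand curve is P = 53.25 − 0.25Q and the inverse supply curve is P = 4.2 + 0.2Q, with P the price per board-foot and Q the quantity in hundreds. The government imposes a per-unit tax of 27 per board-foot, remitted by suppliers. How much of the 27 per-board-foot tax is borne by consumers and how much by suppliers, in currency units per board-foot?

Consumers bear 15 per board-foot; suppliers bear 12 per board-foot.

Inverting to Q(P) form: Qd = 213 − 4P; Qs = 5P − 21.
Without the tax, 213 − 4P = 5P − 21 gives 9P = 234, so P* = 26 and Q* = 109.
With the tax collected from suppliers, supply shifts: Qs = 5(P − 27) − 21.
Solving gives Q = 49 with consumers paying 41 and suppliers receiving 14 (the 27 wedge).
Burden on consumers: 15; on suppliers: 12. (They sum to 27.)
The less price-elastic side of the market bears the larger share of a per-unit tax.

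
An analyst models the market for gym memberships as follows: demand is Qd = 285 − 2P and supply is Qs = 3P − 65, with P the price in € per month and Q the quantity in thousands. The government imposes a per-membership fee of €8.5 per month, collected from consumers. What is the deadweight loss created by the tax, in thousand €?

Without the tax, 285 − 2P = 3P − 65 gives 5P = 350, so P* = €70 and Q* = 145.
With the tax collected from consumers, demand (in seller-price terms) shifts: Qd = 285 − 2(P + 8.5).
New equilibrium: consumers pay €75.1, suppliers receive €66.6, Q = 134.8. (Wedge: Pb − Ps = 8.5.)
Quantity falls by |ΔQ| = |145 − 134.8| = 10.2.
DWL = ½ · t · |ΔQ| = ½ · 8.5 · 10.2 = €43.35.

Deadweight loss = €43.35 thousand.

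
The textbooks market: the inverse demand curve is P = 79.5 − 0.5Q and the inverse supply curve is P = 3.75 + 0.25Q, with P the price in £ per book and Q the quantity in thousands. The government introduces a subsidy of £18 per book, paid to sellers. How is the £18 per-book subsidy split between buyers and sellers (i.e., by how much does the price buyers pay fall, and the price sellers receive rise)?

Rewrite in direct form: Qd = 159 − 2P and Qs = 4P − 15.
Before the subsidy: set 159 − 2P = 4P − 15 → P* = £29, Q* = 101.
With a per-unit subsidy paid to sellers, each receives P + 18 per unit sold, so supply becomes Qs = 4(P + 18) − 15.
New equilibrium: buyers pay £17, sellers receive £35, Q = 125. (Wedge: Pb − Ps = −18.)
Gain to buyers: £12; to sellers: £6. (They sum to £18.)

Buyers gain £12 per book; sellers gain £6 per book.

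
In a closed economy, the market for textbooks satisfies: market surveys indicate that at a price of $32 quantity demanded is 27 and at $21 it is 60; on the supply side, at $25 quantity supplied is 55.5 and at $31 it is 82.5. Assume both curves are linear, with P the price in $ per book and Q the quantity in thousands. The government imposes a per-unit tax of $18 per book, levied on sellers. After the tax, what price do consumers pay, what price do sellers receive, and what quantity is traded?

Demand slope: (60 − 27)/(21 − 32) = -3, so Qd = 123 − 3P.
Supply slope: (82.5 − 55.5)/(31 − 25) = 4.5, so Qs = 4.5P − 57.
Before the tax: set 123 − 3P = 4.5P − 57 → P* = $24, Q* = 51.
With the tax collected from sellers, supply shifts: Qs = 4.5(P − 18) − 57.
Solving gives Q = 18.6 with consumers paying $34.8 and sellers receiving $16.8 (the $18 wedge).
The less price-elastic side of the market bears the larger share of a per-unit tax.

Consumers pay $34.8; sellers receive $16.8; quantity = 18.6.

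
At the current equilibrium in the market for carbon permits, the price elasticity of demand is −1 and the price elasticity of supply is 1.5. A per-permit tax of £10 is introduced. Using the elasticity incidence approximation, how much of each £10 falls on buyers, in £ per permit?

Buyers bear ≈ £6 per permit.

Incidence ratio: buyers' share ≈ εs / (εs + |εd|) = 1.5 / (1.5 + 1) = 0.6.
So buyers bear ≈ 0.6 × £10 = £6; sellers bear £4.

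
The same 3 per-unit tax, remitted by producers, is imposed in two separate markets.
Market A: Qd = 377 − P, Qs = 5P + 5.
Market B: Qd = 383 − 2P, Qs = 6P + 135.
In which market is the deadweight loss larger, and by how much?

Market B, by 3.

Market A: pre-tax P* = 62, Q* = 315; post-tax Q = 312.5; deadweight loss = 3.75.
Market B: pre-tax P* = 31, Q* = 321; post-tax Q = 316.5; deadweight loss = 6.75.
Difference: 3.75 vs 6.75 → market B is larger by 3.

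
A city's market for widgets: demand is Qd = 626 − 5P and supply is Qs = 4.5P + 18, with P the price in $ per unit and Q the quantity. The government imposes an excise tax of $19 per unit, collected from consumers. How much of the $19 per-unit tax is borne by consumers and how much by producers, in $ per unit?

Without the tax, 626 − 5P = 4.5P + 18 gives 9.5P = 608, so P* = $64 and Q* = 306.
With the tax collected from consumers, demand (in seller-price terms) shifts: Qd = 626 − 5(P + 19).
Solving gives Q = 261 with consumers paying $73 and producers receiving $54 (the $19 wedge).
Burden on consumers: $9; on producers: $10. (They sum to $19.)

Consumers bear $9 per unit; producers bear $10 per unit.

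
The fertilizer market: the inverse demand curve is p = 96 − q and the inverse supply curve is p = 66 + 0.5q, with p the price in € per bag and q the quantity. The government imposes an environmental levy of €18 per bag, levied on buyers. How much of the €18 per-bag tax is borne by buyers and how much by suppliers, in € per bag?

Inverting to q(p) form: qd = 96 − p; qs = 2p − 132.
Before the tax: set 96 − p = 2p − 132 → p* = €76, q* = 20.
With the tax collected from buyers, demand (in seller-price terms) shifts: qd = 96 − (p + 18).
Solving gives q = 8 with buyers paying €88 and suppliers receiving €70 (the €18 wedge).
Burden on buyers: €12; on suppliers: €6. (They sum to €18.)
The less price-elastic side of the market bears the larger share of a per-unit tax.

Buyers bear €12 per bag; suppliers bear €6 per bag.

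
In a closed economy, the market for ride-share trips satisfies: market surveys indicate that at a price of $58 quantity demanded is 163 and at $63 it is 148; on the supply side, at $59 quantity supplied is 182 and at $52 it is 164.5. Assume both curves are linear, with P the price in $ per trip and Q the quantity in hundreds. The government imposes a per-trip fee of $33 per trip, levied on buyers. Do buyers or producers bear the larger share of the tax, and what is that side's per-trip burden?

Producers bear the larger share: $18 per trip.

Demand slope: (148 − 163)/(63 − 58) = -3, so Qd = 337 − 3P.
Supply slope: (164.5 − 182)/(52 − 59) = 2.5, so Qs = 2.5P + 34.5.
Without the tax, 337 − 3P = 2.5P + 34.5 gives 5.5P = 302.5, so P* = $55 and Q* = 172.
With the tax collected from buyers, demand (in seller-price terms) shifts: Qd = 337 − 3(P + 33).
Solving gives Q = 127 with buyers paying $70 and producers receiving $37 (the $33 wedge).
Per-trip burden: buyers $15, producers $18.
Producers take the larger share because supply is less price-elastic here (demand slope 3 vs supply slope 2.5).
The less price-elastic side of the market bears the larger share of a per-unit tax.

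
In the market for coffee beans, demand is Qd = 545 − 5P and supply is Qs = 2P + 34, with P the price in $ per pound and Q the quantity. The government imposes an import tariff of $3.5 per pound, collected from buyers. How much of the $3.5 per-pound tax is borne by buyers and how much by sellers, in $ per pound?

Buyers bear $1 per pound; sellers bear $2.5 per pound.

Before the tax: set 545 − 5P = 2P + 34 → P* = $73, Q* = 180.
With the tax collected from buyers, demand (in seller-price terms) shifts: Qd = 545 − 5(P + 3.5).
New equilibrium: buyers pay $74, sellers receive $70.5, Q = 175. (Wedge: Pb − Ps = 3.5.)
Burden on buyers: $1; on sellers: $2.5. (They sum to $3.5.)
The less price-elastic side of the market bears the larger share of a per-unit tax.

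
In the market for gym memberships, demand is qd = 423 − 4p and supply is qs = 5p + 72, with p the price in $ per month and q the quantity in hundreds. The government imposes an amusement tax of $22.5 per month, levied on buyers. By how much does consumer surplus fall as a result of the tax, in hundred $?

Before the tax: set 423 − 4p = 5p + 72 → p* = $39, q* = 267.
With the tax collected from buyers, demand (in seller-price terms) shifts: qd = 423 − 4(p + 22.5).
Solving gives q = 217 with buyers paying $51.5 and suppliers receiving $29 (the $22.5 wedge).
ΔCS is the trapezoid between Q = 217 and Q = 267 of height $12.5: ½ · (267 + 217) · 12.5 = $3025.

Consumer surplus falls by $3025 hundred.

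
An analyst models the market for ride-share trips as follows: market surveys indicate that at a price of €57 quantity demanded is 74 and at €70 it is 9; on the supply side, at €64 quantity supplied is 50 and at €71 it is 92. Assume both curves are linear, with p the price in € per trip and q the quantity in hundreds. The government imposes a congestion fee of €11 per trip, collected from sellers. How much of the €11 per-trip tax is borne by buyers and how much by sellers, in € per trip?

Demand slope: (9 − 74)/(70 − 57) = -5, so qd = 359 − 5p.
Supply slope: (92 − 50)/(71 − 64) = 6, so qs = 6p − 334.
Without the tax, 359 − 5p = 6p − 334 gives 11p = 693, so p* = €63 and q* = 44.
With the tax collected from sellers, supply shifts: qs = 6(p − 11) − 334.
Solving gives q = 14 with buyers paying €69 and sellers receiving €58 (the €11 wedge).
Burden on buyers: €6; on sellers: €5. (They sum to €11.)
The less price-elastic side of the market bears the larger share of a per-unit tax.

Buyers bear €6 per trip; sellers bear €5 per trip.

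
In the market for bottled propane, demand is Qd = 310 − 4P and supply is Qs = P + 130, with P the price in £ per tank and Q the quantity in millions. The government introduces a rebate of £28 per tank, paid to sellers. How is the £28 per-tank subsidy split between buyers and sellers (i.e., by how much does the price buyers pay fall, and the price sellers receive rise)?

Buyers gain £5.6 per tank; sellers gain £22.4 per tank.

Before the subsidy: set 310 − 4P = P + 130 → P* = £36, Q* = 166.
With a per-unit subsidy paid to sellers, each receives P + 28 per unit sold, so supply becomes Qs = (P + 28) + 130.
Solving gives Q = 188.4 with buyers paying £30.4 and sellers receiving £58.4 (the £28 wedge).
Gain to buyers: £5.6; to sellers: £22.4. (They sum to £28.)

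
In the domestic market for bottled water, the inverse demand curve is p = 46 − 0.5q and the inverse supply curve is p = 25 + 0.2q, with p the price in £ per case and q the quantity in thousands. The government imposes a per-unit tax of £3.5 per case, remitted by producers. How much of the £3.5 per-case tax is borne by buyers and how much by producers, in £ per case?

Buyers bear £2.5 per case; producers bear £1 per case.

Inverting to q(p) form: qd = 92 − 2p; qs = 5p − 125.
Without the tax, 92 − 2p = 5p − 125 gives 7p = 217, so p* = £31 and q* = 30.
With the tax collected from producers, supply shifts: qs = 5(p − 3.5) − 125.
New equilibrium: buyers pay £33.5, producers receive £30, q = 25. (Wedge: pb − ps = 3.5.)
Burden on buyers: £2.5; on producers: £1. (They sum to £3.5.)
The less price-elastic side of the market bears the larger share of a per-unit tax.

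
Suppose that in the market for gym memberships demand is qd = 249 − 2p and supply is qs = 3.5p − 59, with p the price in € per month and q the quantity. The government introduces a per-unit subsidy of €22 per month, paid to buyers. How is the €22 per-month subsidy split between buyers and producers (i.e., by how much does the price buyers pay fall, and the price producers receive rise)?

Before the subsidy: set 249 − 2p = 3.5p − 59 → p* = €56, q* = 137.
With a per-unit subsidy paid to buyers, each effectively pays p − 22, so demand becomes qd = 249 − 2(p − 22).
Solving gives q = 165 with buyers paying €42 and producers receiving €64 (the €22 wedge).
Gain to buyers: €14; to producers: €8. (They sum to €22.)

Buyers gain €14 per month; producers gain €8 per month.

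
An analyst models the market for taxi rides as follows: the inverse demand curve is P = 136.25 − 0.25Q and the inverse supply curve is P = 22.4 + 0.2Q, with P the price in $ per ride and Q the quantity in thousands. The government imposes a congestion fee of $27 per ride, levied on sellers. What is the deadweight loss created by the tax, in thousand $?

Inverting to Q(P) form: Qd = 545 − 4P; Qs = 5P − 112.
Without the tax, 545 − 4P = 5P − 112 gives 9P = 657, so P* = $73 and Q* = 253.
With the tax collected from sellers, supply shifts: Qs = 5(P − 27) − 112.
Solving gives Q = 193 with consumers paying $88 and sellers receiving $61 (the $27 wedge).
Quantity falls by |ΔQ| = |253 − 193| = 60.
DWL = ½ · t · |ΔQ| = ½ · 27 · 60 = $810.

Deadweight loss = $810 thousand.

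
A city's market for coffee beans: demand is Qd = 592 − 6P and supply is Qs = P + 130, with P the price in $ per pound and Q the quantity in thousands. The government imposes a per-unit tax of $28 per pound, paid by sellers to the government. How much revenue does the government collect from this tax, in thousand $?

Tax revenue = $4816 thousand.

Without the tax, 592 − 6P = P + 130 gives 7P = 462, so P* = $66 and Q* = 196.
With the tax collected from sellers, supply shifts: Qs = (P − 28) + 130.
Solving gives Q = 172 with buyers paying $70 and sellers receiving $42 (the $28 wedge).
Revenue = t · Q = 28 · 172 = $4816.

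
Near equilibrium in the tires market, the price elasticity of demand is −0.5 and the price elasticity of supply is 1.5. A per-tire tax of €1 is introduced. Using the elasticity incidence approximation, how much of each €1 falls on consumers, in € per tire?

Incidence ratio: consumers' share ≈ εs / (εs + |εd|) = 1.5 / (1.5 + 0.5) = 0.75.
So consumers bear ≈ 0.75 × €1 = €0.75; sellers bear €0.25.

Consumers bear ≈ €0.75 per tire.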